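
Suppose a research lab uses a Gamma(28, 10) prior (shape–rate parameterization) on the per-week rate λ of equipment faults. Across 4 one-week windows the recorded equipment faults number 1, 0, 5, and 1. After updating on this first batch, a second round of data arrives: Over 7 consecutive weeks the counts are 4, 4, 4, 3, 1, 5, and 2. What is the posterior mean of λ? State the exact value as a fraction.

Total count: 1 + 0 + 5 + 1 = 7.
Total exposure: 4 weeks.
After the first batch: Gamma(28 + 7, 10 + 4) = Gamma(35, 14).
Total count: 4 + 4 + 4 + 3 + 1 + 5 + 2 = 23.
Total exposure: 7 weeks.
After the second batch: Gamma(35 + 23, 14 + 7) = Gamma(58, 21).
Posterior mean = α'/β' = 58/21.

58/21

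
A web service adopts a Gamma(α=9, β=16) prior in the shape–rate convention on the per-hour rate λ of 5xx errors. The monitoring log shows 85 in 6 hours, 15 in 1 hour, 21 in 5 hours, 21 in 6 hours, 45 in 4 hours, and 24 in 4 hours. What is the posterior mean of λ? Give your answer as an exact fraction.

110/21

Total count: 85 + 15 + 21 + 21 + 45 + 24 = 211.
Total exposure: 6 + 1 + 5 + 6 + 4 + 4 = 26 hours.
The Gamma prior is conjugate for the Poisson rate, so λ | data ~ Gamma(9+211, 16+26) = Gamma(220, 42).
Posterior mean = α'/β' = 220/42 = 110/21.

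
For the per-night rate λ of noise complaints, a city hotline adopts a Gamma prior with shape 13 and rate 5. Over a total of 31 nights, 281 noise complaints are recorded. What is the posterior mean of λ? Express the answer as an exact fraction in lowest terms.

Total count 281 over total exposure 31 nights.
The Gamma prior is conjugate for the Poisson rate, so λ | data ~ Gamma(13+281, 5+31) = Gamma(294, 36).
Posterior mean = α'/β' = 294/36 = 49/6.

49/6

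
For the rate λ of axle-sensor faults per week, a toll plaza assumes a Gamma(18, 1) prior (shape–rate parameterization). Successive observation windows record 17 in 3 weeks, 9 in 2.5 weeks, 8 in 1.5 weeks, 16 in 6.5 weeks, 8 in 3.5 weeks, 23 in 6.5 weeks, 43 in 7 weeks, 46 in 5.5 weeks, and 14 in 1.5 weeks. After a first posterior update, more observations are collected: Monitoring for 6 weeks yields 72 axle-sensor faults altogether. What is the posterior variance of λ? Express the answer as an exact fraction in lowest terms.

1096/7921

Total count: 17 + 9 + 8 + 16 + 8 + 23 + 43 + 46 + 14 = 184.
Total exposure: 3 + 2.5 + 1.5 + 6.5 + 3.5 + 6.5 + 7 + 5.5 + 1.5 = 37.5 weeks.
After the first batch: Gamma(18 + 184, 1 + 37.5) = Gamma(202, 77/2).
Total count 72 over total exposure 6 weeks.
After the second batch: Gamma(202 + 72, 77/2 + 6) = Gamma(274, 89/2).
Posterior variance = α'/β'² = 274/(7921/4) = 1096/7921.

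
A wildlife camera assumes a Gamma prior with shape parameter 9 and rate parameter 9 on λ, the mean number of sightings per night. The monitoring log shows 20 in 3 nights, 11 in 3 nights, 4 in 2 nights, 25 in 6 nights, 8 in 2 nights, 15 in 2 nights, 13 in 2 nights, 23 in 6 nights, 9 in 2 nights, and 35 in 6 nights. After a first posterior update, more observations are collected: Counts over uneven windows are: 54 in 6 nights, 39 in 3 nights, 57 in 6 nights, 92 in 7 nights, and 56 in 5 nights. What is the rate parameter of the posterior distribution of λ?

70

Total count: 20 + 11 + 4 + 25 + 8 + 15 + 13 + 23 + 9 + 35 = 163.
Total exposure: 3 + 3 + 2 + 6 + 2 + 2 + 2 + 6 + 2 + 6 = 34 nights.
After the first batch: Gamma(9 + 163, 9 + 34) = Gamma(172, 43).
Total count: 54 + 39 + 57 + 92 + 56 = 298.
Total exposure: 6 + 3 + 6 + 7 + 5 = 27 nights.
After the second batch: Gamma(172 + 298, 43 + 27) = Gamma(470, 70).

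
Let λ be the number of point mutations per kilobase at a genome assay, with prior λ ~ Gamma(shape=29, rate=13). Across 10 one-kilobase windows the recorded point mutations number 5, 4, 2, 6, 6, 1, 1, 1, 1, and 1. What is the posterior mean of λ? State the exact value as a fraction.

Total count: 5 + 4 + 2 + 6 + 6 + 1 + 1 + 1 + 1 + 1 = 28.
Total exposure: 10 kilobases.
By Gamma–Poisson conjugacy, the posterior is Gamma(α + Σx, β + Σt) = Gamma(29 + 28, 13 + 10) = Gamma(57, 23).
Posterior mean = α'/β' = 57/23.

57/23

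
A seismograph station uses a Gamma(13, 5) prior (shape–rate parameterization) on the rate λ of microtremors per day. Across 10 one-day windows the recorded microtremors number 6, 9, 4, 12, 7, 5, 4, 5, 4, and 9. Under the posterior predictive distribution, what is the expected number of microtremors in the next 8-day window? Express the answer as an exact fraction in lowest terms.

Total count: 6 + 9 + 4 + 12 + 7 + 5 + 4 + 5 + 4 + 9 = 65.
Total exposure: 10 days.
The Gamma prior is conjugate for the Poisson rate, so λ | data ~ Gamma(13+65, 5+10) = Gamma(78, 15).
Predictive mean over an 8-day window = T·E[λ|data] = 8·78/15 = 208/5.

208/5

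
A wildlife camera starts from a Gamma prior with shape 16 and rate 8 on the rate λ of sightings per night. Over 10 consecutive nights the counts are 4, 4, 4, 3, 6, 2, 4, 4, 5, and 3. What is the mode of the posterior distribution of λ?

Total count: 4 + 4 + 4 + 3 + 6 + 2 + 4 + 4 + 5 + 3 = 39.
Total exposure: 10 nights.
The Gamma prior is conjugate for the Poisson rate, so λ | data ~ Gamma(16+39, 8+10) = Gamma(55, 18).
Posterior mode = (α'−1)/β' = 54/18 = 3.

3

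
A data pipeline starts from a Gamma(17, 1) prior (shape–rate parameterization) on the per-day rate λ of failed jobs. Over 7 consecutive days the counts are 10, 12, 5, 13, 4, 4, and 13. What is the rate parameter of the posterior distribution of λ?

Total count: 10 + 12 + 5 + 13 + 4 + 4 + 13 = 61.
Total exposure: 7 days.
The Gamma prior is conjugate for the Poisson rate, so λ | data ~ Gamma(17+61, 1+7) = Gamma(78, 8).

8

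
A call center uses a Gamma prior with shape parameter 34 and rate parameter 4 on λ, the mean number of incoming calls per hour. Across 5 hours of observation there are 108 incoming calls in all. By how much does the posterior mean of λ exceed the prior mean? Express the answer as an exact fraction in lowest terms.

Total count 108 over total exposure 5 hours.
Gamma(α, β) with Poisson data over total exposure Σt gives posterior Gamma(α+Σx, β+Σt) = Gamma(142, 9).
Posterior mean = 142/9 = 142/9; prior mean = 34/4 = 17/2. Difference = 142/9 − 17/2 = 131/18.

131/18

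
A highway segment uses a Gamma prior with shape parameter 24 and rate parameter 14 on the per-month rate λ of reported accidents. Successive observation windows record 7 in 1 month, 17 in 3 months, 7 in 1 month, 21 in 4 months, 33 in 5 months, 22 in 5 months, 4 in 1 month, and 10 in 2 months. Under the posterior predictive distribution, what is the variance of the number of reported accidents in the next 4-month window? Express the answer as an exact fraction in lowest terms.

Total count: 7 + 17 + 7 + 21 + 33 + 22 + 4 + 10 = 121.
Total exposure: 1 + 3 + 1 + 4 + 5 + 5 + 1 + 2 = 22 months.
The Gamma prior is conjugate for the Poisson rate, so λ | data ~ Gamma(24+121, 14+22) = Gamma(145, 36).
The posterior predictive for a window of length T is Negative Binomial with variance T·α'·(β'+T)/β'² = 4·145·40/1296 = 1450/81.

1450/81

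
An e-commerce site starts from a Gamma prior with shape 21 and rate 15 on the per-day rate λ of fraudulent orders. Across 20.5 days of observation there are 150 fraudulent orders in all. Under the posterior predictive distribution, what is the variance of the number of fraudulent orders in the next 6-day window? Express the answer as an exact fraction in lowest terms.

Total count 150 over total exposure 20.5 days.
The Gamma prior is conjugate for the Poisson rate, so λ | data ~ Gamma(21+150, 15+20.5) = Gamma(171, 71/2).
The posterior predictive for a window of length T is Negative Binomial with variance T·α'·(β'+T)/β'² = 6·171·(83/2)/(5041/4) = 170316/5041.

170316/5041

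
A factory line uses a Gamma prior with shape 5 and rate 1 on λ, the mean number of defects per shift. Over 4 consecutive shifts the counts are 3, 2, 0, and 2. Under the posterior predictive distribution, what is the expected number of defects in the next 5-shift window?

12

Total count: 3 + 2 + 0 + 2 = 7.
Total exposure: 4 shifts.
The Gamma prior is conjugate for the Poisson rate, so λ | data ~ Gamma(5+7, 1+4) = Gamma(12, 5).
Predictive mean over a 5-shift window = T·E[λ|data] = 5·12/5 = 12.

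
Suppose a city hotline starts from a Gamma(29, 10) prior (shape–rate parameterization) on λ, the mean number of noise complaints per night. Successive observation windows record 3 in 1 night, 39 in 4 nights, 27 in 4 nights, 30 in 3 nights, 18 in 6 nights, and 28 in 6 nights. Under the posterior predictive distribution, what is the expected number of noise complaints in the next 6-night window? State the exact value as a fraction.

522/17

Total count: 3 + 39 + 27 + 30 + 18 + 28 = 145.
Total exposure: 1 + 4 + 4 + 3 + 6 + 6 = 24 nights.
By Gamma–Poisson conjugacy, the posterior is Gamma(α + Σx, β + Σt) = Gamma(29 + 145, 10 + 24) = Gamma(174, 34).
Predictive mean over a 6-night window = T·E[λ|data] = 6·174/34 = 522/17.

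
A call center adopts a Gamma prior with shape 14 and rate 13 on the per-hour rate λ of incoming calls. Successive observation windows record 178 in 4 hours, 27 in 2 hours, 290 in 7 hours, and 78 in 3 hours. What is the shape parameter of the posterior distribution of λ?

Total count: 178 + 27 + 290 + 78 = 573.
Total exposure: 4 + 2 + 7 + 3 = 16 hours.
By Gamma–Poisson conjugacy, the posterior is Gamma(α + Σx, β + Σt) = Gamma(14 + 573, 13 + 16) = Gamma(587, 29).

587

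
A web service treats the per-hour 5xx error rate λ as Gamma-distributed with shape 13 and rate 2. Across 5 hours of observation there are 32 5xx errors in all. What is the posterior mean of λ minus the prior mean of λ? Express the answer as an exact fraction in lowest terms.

-1/14

Total count 32 over total exposure 5 hours.
By Gamma–Poisson conjugacy, the posterior is Gamma(α + Σx, β + Σt) = Gamma(13 + 32, 2 + 5) = Gamma(45, 7).
Posterior mean = 45/7 = 45/7; prior mean = 13/2 = 13/2. Difference = 45/7 − 13/2 = -1/14.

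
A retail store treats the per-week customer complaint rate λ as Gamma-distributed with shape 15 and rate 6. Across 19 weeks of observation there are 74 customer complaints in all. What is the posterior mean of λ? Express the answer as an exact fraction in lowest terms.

Total count 74 over total exposure 19 weeks.
Posterior: α' = 15 + 74 = 89, β' = 6 + 19 = 25.
Posterior mean = α'/β' = 89/25.

89/25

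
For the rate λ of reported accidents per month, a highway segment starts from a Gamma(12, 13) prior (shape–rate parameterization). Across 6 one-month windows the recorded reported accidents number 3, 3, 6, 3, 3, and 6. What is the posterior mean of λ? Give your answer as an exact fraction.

36/19

Total count: 3 + 3 + 6 + 3 + 3 + 6 = 24.
Total exposure: 6 months.
Conjugate update: add total count to the shape and total exposure to the rate, giving Gamma(36, 19).
Posterior mean = α'/β' = 36/19.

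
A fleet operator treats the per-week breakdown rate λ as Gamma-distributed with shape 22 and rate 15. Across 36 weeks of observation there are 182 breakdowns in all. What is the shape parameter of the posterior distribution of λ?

204

Total count 182 over total exposure 36 weeks.
Posterior: α' = 22 + 182 = 204, β' = 15 + 36 = 51.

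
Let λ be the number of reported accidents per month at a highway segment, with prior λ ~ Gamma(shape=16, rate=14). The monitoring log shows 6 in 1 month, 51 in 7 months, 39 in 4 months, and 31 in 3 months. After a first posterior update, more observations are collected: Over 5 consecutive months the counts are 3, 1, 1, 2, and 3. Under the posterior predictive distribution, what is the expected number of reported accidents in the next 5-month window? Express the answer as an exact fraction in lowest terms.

45/2

Total count: 6 + 51 + 39 + 31 = 127.
Total exposure: 1 + 7 + 4 + 3 = 15 months.
After the first batch: Gamma(16 + 127, 14 + 15) = Gamma(143, 29).
Total count: 3 + 1 + 1 + 2 + 3 = 10.
Total exposure: 5 months.
After the second batch: Gamma(143 + 10, 29 + 5) = Gamma(153, 34).
Predictive mean over a 5-month window = T·E[λ|data] = 5·153/34 = 45/2.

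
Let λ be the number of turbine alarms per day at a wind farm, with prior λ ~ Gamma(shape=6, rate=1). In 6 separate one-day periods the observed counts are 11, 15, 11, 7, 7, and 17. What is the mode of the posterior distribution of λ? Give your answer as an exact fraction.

73/7

Total count: 11 + 15 + 11 + 7 + 7 + 17 = 68.
Total exposure: 6 days.
Gamma(α, β) with Poisson data over total exposure Σt gives posterior Gamma(α+Σx, β+Σt) = Gamma(74, 7).
Posterior mode = (α'−1)/β' = 73/7.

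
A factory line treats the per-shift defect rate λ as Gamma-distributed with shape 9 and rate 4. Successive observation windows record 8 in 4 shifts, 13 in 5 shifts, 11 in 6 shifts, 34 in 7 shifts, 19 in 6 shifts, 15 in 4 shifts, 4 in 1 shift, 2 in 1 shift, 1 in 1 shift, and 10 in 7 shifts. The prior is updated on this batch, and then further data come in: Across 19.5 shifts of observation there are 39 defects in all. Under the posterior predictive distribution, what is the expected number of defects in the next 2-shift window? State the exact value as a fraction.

Total count: 8 + 13 + 11 + 34 + 19 + 15 + 4 + 2 + 1 + 10 = 117.
Total exposure: 4 + 5 + 6 + 7 + 6 + 4 + 1 + 1 + 1 + 7 = 42 shifts.
After the first batch: Gamma(9 + 117, 4 + 42) = Gamma(126, 46).
Total count 39 over total exposure 19.5 shifts.
After the second batch: Gamma(126 + 39, 46 + 19.5) = Gamma(165, 131/2).
Predictive mean over a 2-shift window = T·E[λ|data] = 2·165/(131/2) = 660/131.

660/131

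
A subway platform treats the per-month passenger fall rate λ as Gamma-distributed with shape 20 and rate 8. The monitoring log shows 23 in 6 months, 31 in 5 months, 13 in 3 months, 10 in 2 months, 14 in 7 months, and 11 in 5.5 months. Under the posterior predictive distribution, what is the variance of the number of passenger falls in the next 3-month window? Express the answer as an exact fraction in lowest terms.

Total count: 23 + 31 + 13 + 10 + 14 + 11 = 102.
Total exposure: 6 + 5 + 3 + 2 + 7 + 5.5 = 28.5 months.
The Gamma prior is conjugate for the Poisson rate, so λ | data ~ Gamma(20+102, 8+28.5) = Gamma(122, 73/2).
The posterior predictive for a window of length T is Negative Binomial with variance T·α'·(β'+T)/β'² = 3·122·(79/2)/(5329/4) = 57828/5329.

57828/5329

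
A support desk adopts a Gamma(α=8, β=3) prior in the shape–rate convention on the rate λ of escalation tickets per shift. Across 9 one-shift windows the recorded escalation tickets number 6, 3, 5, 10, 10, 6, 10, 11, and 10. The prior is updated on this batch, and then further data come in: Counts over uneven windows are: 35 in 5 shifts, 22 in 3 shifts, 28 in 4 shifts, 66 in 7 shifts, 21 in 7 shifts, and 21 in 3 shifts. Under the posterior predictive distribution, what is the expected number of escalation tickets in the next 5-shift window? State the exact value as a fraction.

Total count: 6 + 3 + 5 + 10 + 10 + 6 + 10 + 11 + 10 = 71.
Total exposure: 9 shifts.
After the first batch: Gamma(8 + 71, 3 + 9) = Gamma(79, 12).
Total count: 35 + 22 + 28 + 66 + 21 + 21 = 193.
Total exposure: 5 + 3 + 4 + 7 + 7 + 3 = 29 shifts.
After the second batch: Gamma(79 + 193, 12 + 29) = Gamma(272, 41).
Predictive mean over a 5-shift window = T·E[λ|data] = 5·272/41 = 1360/41.

1360/41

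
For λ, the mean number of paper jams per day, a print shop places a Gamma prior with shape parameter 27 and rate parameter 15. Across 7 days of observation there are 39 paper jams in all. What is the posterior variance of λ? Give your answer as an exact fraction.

3/22

Total count 39 over total exposure 7 days.
Posterior: α' = 27 + 39 = 66, β' = 15 + 7 = 22.
Posterior variance = α'/β'² = 66/484 = 3/22.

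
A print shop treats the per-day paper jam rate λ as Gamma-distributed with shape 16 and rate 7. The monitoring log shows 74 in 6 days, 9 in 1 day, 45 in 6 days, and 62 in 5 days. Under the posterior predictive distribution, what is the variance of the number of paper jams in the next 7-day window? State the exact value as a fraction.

Total count: 74 + 9 + 45 + 62 = 190.
Total exposure: 6 + 1 + 6 + 5 = 18 days.
The Gamma prior is conjugate for the Poisson rate, so λ | data ~ Gamma(16+190, 7+18) = Gamma(206, 25).
The posterior predictive for a window of length T is Negative Binomial with variance T·α'·(β'+T)/β'² = 7·206·32/625 = 46144/625.

46144/625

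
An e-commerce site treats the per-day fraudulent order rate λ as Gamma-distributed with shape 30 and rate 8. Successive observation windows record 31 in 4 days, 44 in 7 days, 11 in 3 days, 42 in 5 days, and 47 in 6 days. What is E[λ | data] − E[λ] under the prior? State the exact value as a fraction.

325/132

Total count: 31 + 44 + 11 + 42 + 47 = 175.
Total exposure: 4 + 7 + 3 + 5 + 6 = 25 days.
Posterior: α' = 30 + 175 = 205, β' = 8 + 25 = 33.
Posterior mean = 205/33 = 205/33; prior mean = 30/8 = 15/4. Difference = 205/33 − 15/4 = 325/132.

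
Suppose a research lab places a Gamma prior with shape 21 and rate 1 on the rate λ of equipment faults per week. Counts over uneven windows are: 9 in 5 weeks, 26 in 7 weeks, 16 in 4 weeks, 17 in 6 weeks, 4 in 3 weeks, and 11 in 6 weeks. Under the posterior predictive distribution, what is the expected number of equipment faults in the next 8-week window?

26

Total count: 9 + 26 + 16 + 17 + 4 + 11 = 83.
Total exposure: 5 + 7 + 4 + 6 + 3 + 6 = 31 weeks.
By Gamma–Poisson conjugacy, the posterior is Gamma(α + Σx, β + Σt) = Gamma(21 + 83, 1 + 31) = Gamma(104, 32).
Predictive mean over an 8-week window = T·E[λ|data] = 8·104/32 = 26.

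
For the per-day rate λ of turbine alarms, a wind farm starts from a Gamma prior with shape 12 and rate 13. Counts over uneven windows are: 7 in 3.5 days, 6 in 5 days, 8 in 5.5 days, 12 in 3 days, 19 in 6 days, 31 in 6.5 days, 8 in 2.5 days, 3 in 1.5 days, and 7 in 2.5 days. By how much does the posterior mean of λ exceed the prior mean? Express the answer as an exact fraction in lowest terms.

881/637

Total count: 7 + 6 + 8 + 12 + 19 + 31 + 8 + 3 + 7 = 101.
Total exposure: 3.5 + 5 + 5.5 + 3 + 6 + 6.5 + 2.5 + 1.5 + 2.5 = 36 days.
Posterior: α' = 12 + 101 = 113, β' = 13 + 36 = 49.
Posterior mean = 113/49 = 113/49; prior mean = 12/13 = 12/13. Difference = 113/49 − 12/13 = 881/637.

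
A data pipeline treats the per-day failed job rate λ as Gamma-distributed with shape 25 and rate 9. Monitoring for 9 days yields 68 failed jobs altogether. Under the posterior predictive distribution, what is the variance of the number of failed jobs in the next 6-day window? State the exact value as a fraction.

124/3

Total count 68 over total exposure 9 days.
Posterior: α' = 25 + 68 = 93, β' = 9 + 9 = 18.
The posterior predictive for a window of length T is Negative Binomial with variance T·α'·(β'+T)/β'² = 6·93·24/324 = 124/3.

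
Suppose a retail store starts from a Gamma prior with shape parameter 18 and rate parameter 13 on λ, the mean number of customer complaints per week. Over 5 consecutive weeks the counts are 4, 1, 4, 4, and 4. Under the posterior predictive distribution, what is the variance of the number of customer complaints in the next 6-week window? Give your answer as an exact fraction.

Total count: 4 + 1 + 4 + 4 + 4 = 17.
Total exposure: 5 weeks.
The Gamma prior is conjugate for the Poisson rate, so λ | data ~ Gamma(18+17, 13+5) = Gamma(35, 18).
The posterior predictive for a window of length T is Negative Binomial with variance T·α'·(β'+T)/β'² = 6·35·24/324 = 140/9.

140/9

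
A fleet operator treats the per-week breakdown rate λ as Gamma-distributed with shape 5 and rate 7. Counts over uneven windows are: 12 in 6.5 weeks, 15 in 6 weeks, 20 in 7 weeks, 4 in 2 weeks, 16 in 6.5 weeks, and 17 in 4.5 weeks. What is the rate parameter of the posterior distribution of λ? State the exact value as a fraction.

Total count: 12 + 15 + 20 + 4 + 16 + 17 = 84.
Total exposure: 6.5 + 6 + 7 + 2 + 6.5 + 4.5 = 32.5 weeks.
Gamma(α, β) with Poisson data over total exposure Σt gives posterior Gamma(α+Σx, β+Σt) = Gamma(89, 79/2).

79/2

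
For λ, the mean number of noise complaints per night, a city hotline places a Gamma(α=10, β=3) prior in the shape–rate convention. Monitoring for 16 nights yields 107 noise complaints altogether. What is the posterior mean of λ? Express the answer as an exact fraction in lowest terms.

117/19

Total count 107 over total exposure 16 nights.
By Gamma–Poisson conjugacy, the posterior is Gamma(α + Σx, β + Σt) = Gamma(10 + 107, 3 + 16) = Gamma(117, 19).
Posterior mean = α'/β' = 117/19.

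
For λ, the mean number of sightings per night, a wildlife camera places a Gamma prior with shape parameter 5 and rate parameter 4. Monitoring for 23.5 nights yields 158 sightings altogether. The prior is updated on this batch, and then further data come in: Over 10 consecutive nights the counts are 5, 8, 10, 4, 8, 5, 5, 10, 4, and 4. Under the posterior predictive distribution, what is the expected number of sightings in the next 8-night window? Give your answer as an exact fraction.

Total count 158 over total exposure 23.5 nights.
After the first batch: Gamma(5 + 158, 4 + 23.5) = Gamma(163, 55/2).
Total count: 5 + 8 + 10 + 4 + 8 + 5 + 5 + 10 + 4 + 4 = 63.
Total exposure: 10 nights.
After the second batch: Gamma(163 + 63, 55/2 + 10) = Gamma(226, 75/2).
Predictive mean over an 8-night window = T·E[λ|data] = 8·226/(75/2) = 3616/75.

3616/75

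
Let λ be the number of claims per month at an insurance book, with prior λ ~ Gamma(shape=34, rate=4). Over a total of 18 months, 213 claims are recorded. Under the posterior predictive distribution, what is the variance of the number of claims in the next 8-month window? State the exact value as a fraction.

14820/121

Total count 213 over total exposure 18 months.
The Gamma prior is conjugate for the Poisson rate, so λ | data ~ Gamma(34+213, 4+18) = Gamma(247, 22).
The posterior predictive for a window of length T is Negative Binomial with variance T·α'·(β'+T)/β'² = 8·247·30/484 = 14820/121.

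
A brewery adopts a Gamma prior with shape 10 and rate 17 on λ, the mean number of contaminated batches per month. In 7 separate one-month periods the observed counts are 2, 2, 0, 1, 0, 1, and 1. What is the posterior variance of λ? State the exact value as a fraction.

17/576

Total count: 2 + 2 + 0 + 1 + 0 + 1 + 1 = 7.
Total exposure: 7 months.
Gamma(α, β) with Poisson data over total exposure Σt gives posterior Gamma(α+Σx, β+Σt) = Gamma(17, 24).
Posterior variance = α'/β'² = 17/576.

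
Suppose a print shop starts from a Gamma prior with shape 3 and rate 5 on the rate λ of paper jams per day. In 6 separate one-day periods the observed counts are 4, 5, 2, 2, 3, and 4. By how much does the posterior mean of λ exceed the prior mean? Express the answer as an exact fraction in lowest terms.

Total count: 4 + 5 + 2 + 2 + 3 + 4 = 20.
Total exposure: 6 days.
Conjugate update: add total count to the shape and total exposure to the rate, giving Gamma(23, 11).
Posterior mean = 23/11 = 23/11; prior mean = 3/5 = 3/5. Difference = 23/11 − 3/5 = 82/55.

82/55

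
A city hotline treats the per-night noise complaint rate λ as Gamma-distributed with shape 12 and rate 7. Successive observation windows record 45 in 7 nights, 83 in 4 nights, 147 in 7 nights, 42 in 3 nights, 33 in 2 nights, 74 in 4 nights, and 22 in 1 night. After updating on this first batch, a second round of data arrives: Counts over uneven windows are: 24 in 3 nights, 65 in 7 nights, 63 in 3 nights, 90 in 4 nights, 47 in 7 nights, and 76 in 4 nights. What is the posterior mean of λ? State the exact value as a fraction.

823/63

Total count: 45 + 83 + 147 + 42 + 33 + 74 + 22 = 446.
Total exposure: 7 + 4 + 7 + 3 + 2 + 4 + 1 = 28 nights.
After the first batch: Gamma(12 + 446, 7 + 28) = Gamma(458, 35).
Total count: 24 + 65 + 63 + 90 + 47 + 76 = 365.
Total exposure: 3 + 7 + 3 + 4 + 7 + 4 = 28 nights.
After the second batch: Gamma(458 + 365, 35 + 28) = Gamma(823, 63).
Posterior mean = α'/β' = 823/63.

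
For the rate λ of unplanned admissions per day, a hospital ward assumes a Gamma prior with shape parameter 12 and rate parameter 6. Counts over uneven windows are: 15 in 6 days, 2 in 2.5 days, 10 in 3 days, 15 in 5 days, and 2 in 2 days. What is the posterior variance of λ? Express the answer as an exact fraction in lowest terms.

32/343

Total count: 15 + 2 + 10 + 15 + 2 = 44.
Total exposure: 6 + 2.5 + 3 + 5 + 2 = 18.5 days.
Posterior: α' = 12 + 44 = 56, β' = 6 + 18.5 = 49/2.
Posterior variance = α'/β'² = 56/(2401/4) = 32/343.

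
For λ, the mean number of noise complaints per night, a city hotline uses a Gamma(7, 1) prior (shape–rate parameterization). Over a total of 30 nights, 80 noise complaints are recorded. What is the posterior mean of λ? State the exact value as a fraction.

87/31

Total count 80 over total exposure 30 nights.
The Gamma prior is conjugate for the Poisson rate, so λ | data ~ Gamma(7+80, 1+30) = Gamma(87, 31).
Posterior mean = α'/β' = 87/31.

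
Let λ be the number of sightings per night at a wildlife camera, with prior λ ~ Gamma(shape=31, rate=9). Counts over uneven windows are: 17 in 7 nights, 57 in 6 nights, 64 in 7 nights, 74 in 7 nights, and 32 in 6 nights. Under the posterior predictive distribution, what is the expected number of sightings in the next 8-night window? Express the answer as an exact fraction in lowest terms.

Total count: 17 + 57 + 64 + 74 + 32 = 244.
Total exposure: 7 + 6 + 7 + 7 + 6 = 33 nights.
Conjugate update: add total count to the shape and total exposure to the rate, giving Gamma(275, 42).
Predictive mean over an 8-night window = T·E[λ|data] = 8·275/42 = 1100/21.

1100/21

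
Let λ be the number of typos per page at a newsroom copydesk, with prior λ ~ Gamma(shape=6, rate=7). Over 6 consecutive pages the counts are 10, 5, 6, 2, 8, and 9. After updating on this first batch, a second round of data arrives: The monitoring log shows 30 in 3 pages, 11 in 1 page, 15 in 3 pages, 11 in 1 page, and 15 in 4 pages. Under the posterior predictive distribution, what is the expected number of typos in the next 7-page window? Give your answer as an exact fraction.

896/25

Total count: 10 + 5 + 6 + 2 + 8 + 9 = 40.
Total exposure: 6 pages.
After the first batch: Gamma(6 + 40, 7 + 6) = Gamma(46, 13).
Total count: 30 + 11 + 15 + 11 + 15 = 82.
Total exposure: 3 + 1 + 3 + 1 + 4 = 12 pages.
After the second batch: Gamma(46 + 82, 13 + 12) = Gamma(128, 25).
Predictive mean over a 7-page window = T·E[λ|data] = 7·128/25 = 896/25.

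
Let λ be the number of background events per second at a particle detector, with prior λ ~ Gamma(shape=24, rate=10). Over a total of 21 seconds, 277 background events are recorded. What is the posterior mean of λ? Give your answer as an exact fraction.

Total count 277 over total exposure 21 seconds.
By Gamma–Poisson conjugacy, the posterior is Gamma(α + Σx, β + Σt) = Gamma(24 + 277, 10 + 21) = Gamma(301, 31).
Posterior mean = α'/β' = 301/31.

301/31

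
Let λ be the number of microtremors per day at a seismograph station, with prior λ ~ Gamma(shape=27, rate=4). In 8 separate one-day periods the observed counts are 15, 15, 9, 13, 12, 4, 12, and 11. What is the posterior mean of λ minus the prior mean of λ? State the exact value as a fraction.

37/12

Total count: 15 + 15 + 9 + 13 + 12 + 4 + 12 + 11 = 91.
Total exposure: 8 days.
By Gamma–Poisson conjugacy, the posterior is Gamma(α + Σx, β + Σt) = Gamma(27 + 91, 4 + 8) = Gamma(118, 12).
Posterior mean = 118/12 = 59/6; prior mean = 27/4 = 27/4. Difference = 59/6 − 27/4 = 37/12.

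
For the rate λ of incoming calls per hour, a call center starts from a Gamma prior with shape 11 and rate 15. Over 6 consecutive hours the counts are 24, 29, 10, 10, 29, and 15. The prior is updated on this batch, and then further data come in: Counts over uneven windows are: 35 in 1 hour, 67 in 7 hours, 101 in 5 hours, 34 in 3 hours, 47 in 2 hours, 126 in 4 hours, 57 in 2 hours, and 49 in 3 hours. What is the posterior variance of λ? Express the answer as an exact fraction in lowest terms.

161/576

Total count: 24 + 29 + 10 + 10 + 29 + 15 = 117.
Total exposure: 6 hours.
After the first batch: Gamma(11 + 117, 15 + 6) = Gamma(128, 21).
Total count: 35 + 67 + 101 + 34 + 47 + 126 + 57 + 49 = 516.
Total exposure: 1 + 7 + 5 + 3 + 2 + 4 + 2 + 3 = 27 hours.
After the second batch: Gamma(128 + 516, 21 + 27) = Gamma(644, 48).
Posterior variance = α'/β'² = 644/2304 = 161/576.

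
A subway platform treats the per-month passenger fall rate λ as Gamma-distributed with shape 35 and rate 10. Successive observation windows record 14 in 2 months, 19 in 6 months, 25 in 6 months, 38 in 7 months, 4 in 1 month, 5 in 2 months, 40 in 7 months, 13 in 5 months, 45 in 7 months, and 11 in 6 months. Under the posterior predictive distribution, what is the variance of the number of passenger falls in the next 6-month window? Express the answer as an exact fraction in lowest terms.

Total count: 14 + 19 + 25 + 38 + 4 + 5 + 40 + 13 + 45 + 11 = 214.
Total exposure: 2 + 6 + 6 + 7 + 1 + 2 + 7 + 5 + 7 + 6 = 49 months.
The Gamma prior is conjugate for the Poisson rate, so λ | data ~ Gamma(35+214, 10+49) = Gamma(249, 59).
The posterior predictive for a window of length T is Negative Binomial with variance T·α'·(β'+T)/β'² = 6·249·65/3481 = 97110/3481.

97110/3481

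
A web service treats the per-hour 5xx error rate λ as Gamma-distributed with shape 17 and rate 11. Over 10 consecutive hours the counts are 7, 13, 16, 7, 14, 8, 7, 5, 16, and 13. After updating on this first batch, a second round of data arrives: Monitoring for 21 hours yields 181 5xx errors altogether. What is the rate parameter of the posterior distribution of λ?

Total count: 7 + 13 + 16 + 7 + 14 + 8 + 7 + 5 + 16 + 13 = 106.
Total exposure: 10 hours.
After the first batch: Gamma(17 + 106, 11 + 10) = Gamma(123, 21).
Total count 181 over total exposure 21 hours.
After the second batch: Gamma(123 + 181, 21 + 21) = Gamma(304, 42).

42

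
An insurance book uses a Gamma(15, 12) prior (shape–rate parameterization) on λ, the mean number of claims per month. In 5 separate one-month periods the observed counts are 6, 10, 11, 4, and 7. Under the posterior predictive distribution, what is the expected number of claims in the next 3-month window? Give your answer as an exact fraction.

Total count: 6 + 10 + 11 + 4 + 7 = 38.
Total exposure: 5 months.
By Gamma–Poisson conjugacy, the posterior is Gamma(α + Σx, β + Σt) = Gamma(15 + 38, 12 + 5) = Gamma(53, 17).
Predictive mean over a 3-month window = T·E[λ|data] = 3·53/17 = 159/17.

159/17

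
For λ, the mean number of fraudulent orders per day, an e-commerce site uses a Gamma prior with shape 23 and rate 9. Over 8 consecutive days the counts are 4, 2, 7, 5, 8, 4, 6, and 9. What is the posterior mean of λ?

Total count: 4 + 2 + 7 + 5 + 8 + 4 + 6 + 9 = 45.
Total exposure: 8 days.
By Gamma–Poisson conjugacy, the posterior is Gamma(α + Σx, β + Σt) = Gamma(23 + 45, 9 + 8) = Gamma(68, 17).
Posterior mean = α'/β' = 68/17 = 4.

4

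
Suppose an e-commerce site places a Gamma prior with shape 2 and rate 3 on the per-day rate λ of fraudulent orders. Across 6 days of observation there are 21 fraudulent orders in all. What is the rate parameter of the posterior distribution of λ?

9

Total count 21 over total exposure 6 days.
The Gamma prior is conjugate for the Poisson rate, so λ | data ~ Gamma(2+21, 3+6) = Gamma(23, 9).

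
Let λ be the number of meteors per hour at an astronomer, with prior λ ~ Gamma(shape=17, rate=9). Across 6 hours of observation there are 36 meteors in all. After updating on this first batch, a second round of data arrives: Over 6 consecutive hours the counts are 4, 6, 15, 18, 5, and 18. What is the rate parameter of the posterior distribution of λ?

21

Total count 36 over total exposure 6 hours.
After the first batch: Gamma(17 + 36, 9 + 6) = Gamma(53, 15).
Total count: 4 + 6 + 15 + 18 + 5 + 18 = 66.
Total exposure: 6 hours.
After the second batch: Gamma(53 + 66, 15 + 6) = Gamma(119, 21).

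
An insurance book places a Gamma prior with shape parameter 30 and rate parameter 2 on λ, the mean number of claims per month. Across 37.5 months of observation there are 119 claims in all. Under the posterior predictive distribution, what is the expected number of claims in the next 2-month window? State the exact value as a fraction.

596/79

Total count 119 over total exposure 37.5 months.
Conjugate update: add total count to the shape and total exposure to the rate, giving Gamma(149, 79/2).
Predictive mean over a 2-month window = T·E[λ|data] = 2·149/(79/2) = 596/79.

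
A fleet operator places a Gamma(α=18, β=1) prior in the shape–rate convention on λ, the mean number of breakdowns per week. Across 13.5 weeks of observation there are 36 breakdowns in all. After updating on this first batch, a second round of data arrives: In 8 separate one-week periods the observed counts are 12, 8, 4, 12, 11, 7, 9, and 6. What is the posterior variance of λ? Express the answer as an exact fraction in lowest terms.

164/675

Total count 36 over total exposure 13.5 weeks.
After the first batch: Gamma(18 + 36, 1 + 13.5) = Gamma(54, 29/2).
Total count: 12 + 8 + 4 + 12 + 11 + 7 + 9 + 6 = 69.
Total exposure: 8 weeks.
After the second batch: Gamma(54 + 69, 29/2 + 8) = Gamma(123, 45/2).
Posterior variance = α'/β'² = 123/(2025/4) = 164/675.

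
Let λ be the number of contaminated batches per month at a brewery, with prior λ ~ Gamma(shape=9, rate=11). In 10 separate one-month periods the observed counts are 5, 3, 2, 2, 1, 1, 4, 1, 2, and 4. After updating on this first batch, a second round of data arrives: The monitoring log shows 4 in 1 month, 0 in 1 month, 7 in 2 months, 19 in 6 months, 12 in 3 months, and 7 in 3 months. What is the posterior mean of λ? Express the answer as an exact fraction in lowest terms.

Total count: 5 + 3 + 2 + 2 + 1 + 1 + 4 + 1 + 2 + 4 = 25.
Total exposure: 10 months.
After the first batch: Gamma(9 + 25, 11 + 10) = Gamma(34, 21).
Total count: 4 + 0 + 7 + 19 + 12 + 7 = 49.
Total exposure: 1 + 1 + 2 + 6 + 3 + 3 = 16 months.
After the second batch: Gamma(34 + 49, 21 + 16) = Gamma(83, 37).
Posterior mean = α'/β' = 83/37.

83/37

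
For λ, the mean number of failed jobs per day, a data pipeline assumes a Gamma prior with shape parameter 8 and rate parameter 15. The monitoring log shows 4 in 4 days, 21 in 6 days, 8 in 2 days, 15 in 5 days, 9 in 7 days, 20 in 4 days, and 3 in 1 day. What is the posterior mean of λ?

2

Total count: 4 + 21 + 8 + 15 + 9 + 20 + 3 = 80.
Total exposure: 4 + 6 + 2 + 5 + 7 + 4 + 1 = 29 days.
Posterior: α' = 8 + 80 = 88, β' = 15 + 29 = 44.
Posterior mean = α'/β' = 88/44 = 2.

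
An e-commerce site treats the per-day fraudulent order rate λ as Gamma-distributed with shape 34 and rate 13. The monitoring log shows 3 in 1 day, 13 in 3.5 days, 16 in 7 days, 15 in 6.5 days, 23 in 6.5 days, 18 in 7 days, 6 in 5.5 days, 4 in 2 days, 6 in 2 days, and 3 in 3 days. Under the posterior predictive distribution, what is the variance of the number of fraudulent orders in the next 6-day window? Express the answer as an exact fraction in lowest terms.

Total count: 3 + 13 + 16 + 15 + 23 + 18 + 6 + 4 + 6 + 3 = 107.
Total exposure: 1 + 3.5 + 7 + 6.5 + 6.5 + 7 + 5.5 + 2 + 2 + 3 = 44 days.
Gamma(α, β) with Poisson data over total exposure Σt gives posterior Gamma(α+Σx, β+Σt) = Gamma(141, 57).
The posterior predictive for a window of length T is Negative Binomial with variance T·α'·(β'+T)/β'² = 6·141·63/3249 = 5922/361.

5922/361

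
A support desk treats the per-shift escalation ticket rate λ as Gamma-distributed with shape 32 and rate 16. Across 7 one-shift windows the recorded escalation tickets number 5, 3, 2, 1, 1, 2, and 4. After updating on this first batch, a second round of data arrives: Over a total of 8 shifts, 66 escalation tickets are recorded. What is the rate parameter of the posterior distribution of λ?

Total count: 5 + 3 + 2 + 1 + 1 + 2 + 4 = 18.
Total exposure: 7 shifts.
After the first batch: Gamma(32 + 18, 16 + 7) = Gamma(50, 23).
Total count 66 over total exposure 8 shifts.
After the second batch: Gamma(50 + 66, 23 + 8) = Gamma(116, 31).

31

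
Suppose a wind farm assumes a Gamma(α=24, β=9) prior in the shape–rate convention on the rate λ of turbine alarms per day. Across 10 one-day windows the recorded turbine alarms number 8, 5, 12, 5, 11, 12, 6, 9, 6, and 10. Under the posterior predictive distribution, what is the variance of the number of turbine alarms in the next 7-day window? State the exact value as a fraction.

Total count: 8 + 5 + 12 + 5 + 11 + 12 + 6 + 9 + 6 + 10 = 84.
Total exposure: 10 days.
Conjugate update: add total count to the shape and total exposure to the rate, giving Gamma(108, 19).
The posterior predictive for a window of length T is Negative Binomial with variance T·α'·(β'+T)/β'² = 7·108·26/361 = 19656/361.

19656/361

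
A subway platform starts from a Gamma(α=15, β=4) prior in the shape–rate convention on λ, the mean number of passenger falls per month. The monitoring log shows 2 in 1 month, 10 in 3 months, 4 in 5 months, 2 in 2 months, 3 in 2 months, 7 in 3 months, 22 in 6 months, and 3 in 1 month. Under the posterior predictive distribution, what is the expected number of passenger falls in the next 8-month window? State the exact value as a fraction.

544/27

Total count: 2 + 10 + 4 + 2 + 3 + 7 + 22 + 3 = 53.
Total exposure: 1 + 3 + 5 + 2 + 2 + 3 + 6 + 1 = 23 months.
Gamma(α, β) with Poisson data over total exposure Σt gives posterior Gamma(α+Σx, β+Σt) = Gamma(68, 27).
Predictive mean over an 8-month window = T·E[λ|data] = 8·68/27 = 544/27.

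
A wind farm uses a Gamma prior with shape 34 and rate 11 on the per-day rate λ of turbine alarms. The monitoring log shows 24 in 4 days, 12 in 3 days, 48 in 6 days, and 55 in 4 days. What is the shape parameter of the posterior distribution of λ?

173

Total count: 24 + 12 + 48 + 55 = 139.
Total exposure: 4 + 3 + 6 + 4 = 17 days.
Posterior: α' = 34 + 139 = 173, β' = 11 + 17 = 28.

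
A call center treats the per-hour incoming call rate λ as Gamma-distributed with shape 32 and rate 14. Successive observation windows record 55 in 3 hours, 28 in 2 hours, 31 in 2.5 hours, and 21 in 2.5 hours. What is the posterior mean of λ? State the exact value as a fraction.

167/24

Total count: 55 + 28 + 31 + 21 = 135.
Total exposure: 3 + 2 + 2.5 + 2.5 = 10 hours.
Posterior: α' = 32 + 135 = 167, β' = 14 + 10 = 24.
Posterior mean = α'/β' = 167/24.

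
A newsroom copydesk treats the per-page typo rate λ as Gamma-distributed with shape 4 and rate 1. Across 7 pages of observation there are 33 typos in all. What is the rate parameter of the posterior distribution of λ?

8

Total count 33 over total exposure 7 pages.
Posterior: α' = 4 + 33 = 37, β' = 1 + 7 = 8.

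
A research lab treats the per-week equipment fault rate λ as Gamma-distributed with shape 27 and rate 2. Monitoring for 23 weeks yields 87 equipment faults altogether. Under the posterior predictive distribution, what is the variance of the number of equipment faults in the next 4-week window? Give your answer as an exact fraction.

13224/625

Total count 87 over total exposure 23 weeks.
Conjugate update: add total count to the shape and total exposure to the rate, giving Gamma(114, 25).
The posterior predictive for a window of length T is Negative Binomial with variance T·α'·(β'+T)/β'² = 4·114·29/625 = 13224/625.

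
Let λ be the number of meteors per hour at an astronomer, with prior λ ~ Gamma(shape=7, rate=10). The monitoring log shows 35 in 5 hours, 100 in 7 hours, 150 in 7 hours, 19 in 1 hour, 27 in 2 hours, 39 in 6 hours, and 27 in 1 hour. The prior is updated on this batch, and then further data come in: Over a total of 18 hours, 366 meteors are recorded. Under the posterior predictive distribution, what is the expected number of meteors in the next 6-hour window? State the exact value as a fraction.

Total count: 35 + 100 + 150 + 19 + 27 + 39 + 27 = 397.
Total exposure: 5 + 7 + 7 + 1 + 2 + 6 + 1 = 29 hours.
After the first batch: Gamma(7 + 397, 10 + 29) = Gamma(404, 39).
Total count 366 over total exposure 18 hours.
After the second batch: Gamma(404 + 366, 39 + 18) = Gamma(770, 57).
Predictive mean over a 6-hour window = T·E[λ|data] = 6·770/57 = 1540/19.

1540/19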